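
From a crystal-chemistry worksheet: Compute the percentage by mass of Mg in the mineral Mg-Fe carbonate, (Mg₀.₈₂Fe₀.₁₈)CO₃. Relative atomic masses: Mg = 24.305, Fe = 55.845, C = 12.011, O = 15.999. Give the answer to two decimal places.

22.15 mass %

M((Mg₀.₈₂Fe₀.₁₈)CO₃) = 89.990 g/mol.
Mg contributes 0.82 × 24.305 = 19.930 g per mole.
19.930/89.990 = 0.2215 → 22.15%.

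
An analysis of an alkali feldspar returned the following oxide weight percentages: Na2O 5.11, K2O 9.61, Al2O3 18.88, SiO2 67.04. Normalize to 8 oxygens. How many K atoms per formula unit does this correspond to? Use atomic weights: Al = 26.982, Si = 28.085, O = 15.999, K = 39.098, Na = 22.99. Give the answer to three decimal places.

0.549 K apfu

Na2O: 5.11/61.979 = 0.08245 mol → 0.16490 mol Na, 0.08245 mol O.
K2O: 9.61/94.195 = 0.10202 mol → 0.20404 mol K, 0.10202 mol O.
Al2O3: 18.88/101.961 = 0.18517 mol → 0.37034 mol Al, 0.55551 mol O.
SiO2: 67.04/60.083 = 1.11579 mol → 1.11579 mol Si, 2.23158 mol O.
Total oxygen = 2.97156 mol. Normalization factor = 8/2.97156 = 2.69219.
K per 8 O = 0.20404 × 2.69219 = 0.549.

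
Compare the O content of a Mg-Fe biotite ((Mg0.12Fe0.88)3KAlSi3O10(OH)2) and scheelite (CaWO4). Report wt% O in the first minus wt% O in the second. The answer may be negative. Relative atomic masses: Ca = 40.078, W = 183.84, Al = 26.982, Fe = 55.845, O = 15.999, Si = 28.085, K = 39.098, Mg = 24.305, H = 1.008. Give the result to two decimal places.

O in (Mg0.12Fe0.88)3KAlSi3O10(OH)2: molar mass 500.520 g/mol; 12×15.999 = 191.988 g → 38.36 wt%.
O in CaWO4: molar mass 287.914 g/mol; 4×15.999 = 63.996 g → 22.23 wt%.
Difference = 38.36 − 22.23 = 16.13 percentage points.

16.13 percentage points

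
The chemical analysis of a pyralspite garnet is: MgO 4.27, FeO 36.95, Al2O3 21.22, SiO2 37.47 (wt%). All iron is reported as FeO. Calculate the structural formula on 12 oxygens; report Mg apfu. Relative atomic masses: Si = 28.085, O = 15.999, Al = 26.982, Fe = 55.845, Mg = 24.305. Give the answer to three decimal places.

MgO (M=40.304): mol = 0.10594; Mg = 0.10594, O = 0.10594.
FeO (M=71.844): mol = 0.51431; Fe = 0.51431, O = 0.51431.
Al2O3 (M=101.961): mol = 0.20812; Al = 0.41624, O = 0.62436.
SiO2 (M=60.083): mol = 0.62364; Si = 0.62364, O = 1.24728.
ΣO = 2.49189; factor = 12/ΣO = 4.81562.
Mg apfu = 0.10594 × 4.81562 = 0.510.

0.510 Mg apfu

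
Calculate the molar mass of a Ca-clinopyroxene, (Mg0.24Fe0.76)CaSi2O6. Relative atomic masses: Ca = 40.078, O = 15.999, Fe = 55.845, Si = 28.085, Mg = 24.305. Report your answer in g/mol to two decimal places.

240.52 g/mol

The formula mass is the sum 0.24*24.305 + 0.76*55.845 + 1*40.078 + 2*28.085 + 6*15.999.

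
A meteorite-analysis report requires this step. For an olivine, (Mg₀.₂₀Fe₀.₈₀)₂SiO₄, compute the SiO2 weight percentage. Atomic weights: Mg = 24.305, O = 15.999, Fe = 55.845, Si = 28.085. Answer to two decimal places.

Molar mass of (Mg₀.₂₀Fe₀.₈₀)₂SiO₄ = 0.40×24.305 + 1.60×55.845 + 1×28.085 + 4×15.999 = 191.155 g/mol.
Each formula unit contains 1 Si, equivalent to 1/1 = 1.0000 mol SiO2.
M(SiO2) = 1×28.085 + 2×15.999 = 60.083 g/mol.
Mass of SiO2 per formula unit = 1.0000 × 60.083 = 60.083 g.
SiO2 wt% = 60.083 / 191.155 × 100 = 31.43%.

31.43 wt%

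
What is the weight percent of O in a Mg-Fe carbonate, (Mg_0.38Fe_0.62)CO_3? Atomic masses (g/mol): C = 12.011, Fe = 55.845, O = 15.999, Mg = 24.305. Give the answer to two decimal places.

Formula mass = 0.38·24.305 + 0.62·55.845 + 1·12.011 + 3·15.999 = 103.868 g/mol, of which 47.997 g is O.
So O makes up 47.997/103.868 = 0.4621 of the mass, i.e. 46.21%.

46.21 wt%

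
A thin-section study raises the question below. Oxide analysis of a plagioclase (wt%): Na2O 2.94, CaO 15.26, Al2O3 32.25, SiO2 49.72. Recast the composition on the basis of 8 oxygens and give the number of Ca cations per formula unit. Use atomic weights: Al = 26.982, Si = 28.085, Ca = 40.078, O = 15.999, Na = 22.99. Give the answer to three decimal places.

Na2O: 2.94/61.979 = 0.04744 mol → 0.09488 mol Na, 0.04744 mol O.
CaO: 15.26/56.077 = 0.27213 mol → 0.27213 mol Ca, 0.27213 mol O.
Al2O3: 32.25/101.961 = 0.31630 mol → 0.63260 mol Al, 0.94890 mol O.
SiO2: 49.72/60.083 = 0.82752 mol → 0.82752 mol Si, 1.65504 mol O.
Total oxygen = 2.92351 mol. Normalization factor = 8/2.92351 = 2.73644.
Ca per 8 O = 0.27213 × 2.73644 = 0.745.

0.745 Ca apfu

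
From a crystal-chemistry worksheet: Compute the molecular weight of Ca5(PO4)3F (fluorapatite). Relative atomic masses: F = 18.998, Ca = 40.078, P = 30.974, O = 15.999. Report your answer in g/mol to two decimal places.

Ca: 5 × 40.078 = 200.3900
P: 3 × 30.974 = 92.9220
O: 12 × 15.999 = 191.9880
F: 1 × 18.998 = 18.9980
Summing the contributions gives the formula mass.

504.30 g/mol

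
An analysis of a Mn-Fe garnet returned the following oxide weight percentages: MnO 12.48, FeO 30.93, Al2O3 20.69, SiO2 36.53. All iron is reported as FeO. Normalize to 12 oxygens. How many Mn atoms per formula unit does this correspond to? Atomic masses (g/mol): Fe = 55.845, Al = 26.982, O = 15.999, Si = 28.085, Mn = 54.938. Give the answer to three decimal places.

0.868 Mn apfu

12.48 wt% MnO ÷ 70.937 g/mol = 0.17593 mol, giving 0.17593 Mn and 0.17593 O.
30.93 wt% FeO ÷ 71.844 g/mol = 0.43052 mol, giving 0.43052 Fe and 0.43052 O.
20.69 wt% Al2O3 ÷ 101.961 g/mol = 0.20292 mol, giving 0.40584 Al and 0.60876 O.
36.53 wt% SiO2 ÷ 60.083 g/mol = 0.60799 mol, giving 0.60799 Si and 1.21598 O.
Oxygen sums to 2.43119; scaling by 12/2.43119 = 4.93585 puts the formula on 12 O.
Mn: 0.17593 × 4.93585 = 0.868 atoms per formula unit.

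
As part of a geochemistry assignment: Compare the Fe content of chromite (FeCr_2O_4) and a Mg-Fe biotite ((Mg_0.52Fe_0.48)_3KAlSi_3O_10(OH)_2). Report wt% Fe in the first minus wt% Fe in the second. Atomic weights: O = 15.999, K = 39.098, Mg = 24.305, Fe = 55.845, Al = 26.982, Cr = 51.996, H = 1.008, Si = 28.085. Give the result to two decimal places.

7.57 percentage points

M(FeCr_2O_4) = 223.833 g/mol, so wt% Fe = 55.845/223.833 × 100 = 24.95%.
M((Mg_0.52Fe_0.48)_3KAlSi_3O_10(OH)_2) = 462.672 g/mol, so wt% Fe = 80.417/462.672 × 100 = 17.38%.
24.95 − 17.38 = 7.57 pp.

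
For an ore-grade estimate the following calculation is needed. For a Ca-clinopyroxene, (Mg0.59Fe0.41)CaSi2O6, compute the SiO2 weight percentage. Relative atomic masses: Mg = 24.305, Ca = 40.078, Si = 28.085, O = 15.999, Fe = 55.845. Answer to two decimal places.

Molar mass of (Mg0.59Fe0.41)CaSi2O6 = 0.59×24.305 + 0.41×55.845 + 1×40.078 + 2×28.085 + 6×15.999 = 229.478 g/mol.
Each formula unit contains 2 Si, equivalent to 2/1 = 2.0000 mol SiO2.
M(SiO2) = 1×28.085 + 2×15.999 = 60.083 g/mol.
Mass of SiO2 per formula unit = 2.0000 × 60.083 = 120.166 g.
SiO2 wt% = 120.166 / 229.478 × 100 = 52.36%.

52.36 wt%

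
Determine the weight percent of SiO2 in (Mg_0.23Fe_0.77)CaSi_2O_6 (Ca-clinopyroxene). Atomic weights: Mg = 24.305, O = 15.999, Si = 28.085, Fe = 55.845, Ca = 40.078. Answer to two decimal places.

Molar mass of (Mg_0.23Fe_0.77)CaSi_2O_6 = 0.23×24.305 + 0.77×55.845 + 1×40.078 + 2×28.085 + 6×15.999 = 240.833 g/mol.
Each formula unit contains 2 Si, equivalent to 2/1 = 2.0000 mol SiO2.
M(SiO2) = 1×28.085 + 2×15.999 = 60.083 g/mol.
Mass of SiO2 per formula unit = 2.0000 × 60.083 = 120.166 g.
SiO2 wt% = 120.166 / 240.833 × 100 = 49.90%.

49.90 wt%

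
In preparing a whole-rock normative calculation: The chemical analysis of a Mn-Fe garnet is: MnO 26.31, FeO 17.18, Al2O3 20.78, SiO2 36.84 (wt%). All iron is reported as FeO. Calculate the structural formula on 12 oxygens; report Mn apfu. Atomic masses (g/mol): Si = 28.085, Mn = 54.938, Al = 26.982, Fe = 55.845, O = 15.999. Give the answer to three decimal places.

MnO (M=70.937): mol = 0.37089; Mn = 0.37089, O = 0.37089.
FeO (M=71.844): mol = 0.23913; Fe = 0.23913, O = 0.23913.
Al2O3 (M=101.961): mol = 0.20380; Al = 0.40760, O = 0.61140.
SiO2 (M=60.083): mol = 0.61315; Si = 0.61315, O = 1.22630.
ΣO = 2.44772; factor = 12/ΣO = 4.90252.
Mn apfu = 0.37089 × 4.90252 = 1.818.

1.818 Mn apfu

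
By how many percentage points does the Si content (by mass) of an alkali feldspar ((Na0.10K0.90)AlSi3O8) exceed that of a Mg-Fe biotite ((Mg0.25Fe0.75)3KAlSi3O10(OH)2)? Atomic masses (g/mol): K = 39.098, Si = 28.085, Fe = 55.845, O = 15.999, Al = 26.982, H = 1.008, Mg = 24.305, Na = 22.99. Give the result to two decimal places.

13.19 percentage points

M((Na0.10K0.90)AlSi3O8) = 276.716 g/mol, so wt% Si = 84.255/276.716 × 100 = 30.45%.
M((Mg0.25Fe0.75)3KAlSi3O10(OH)2) = 488.219 g/mol, so wt% Si = 84.255/488.219 × 100 = 17.26%.
30.45 − 17.26 = 13.19 pp.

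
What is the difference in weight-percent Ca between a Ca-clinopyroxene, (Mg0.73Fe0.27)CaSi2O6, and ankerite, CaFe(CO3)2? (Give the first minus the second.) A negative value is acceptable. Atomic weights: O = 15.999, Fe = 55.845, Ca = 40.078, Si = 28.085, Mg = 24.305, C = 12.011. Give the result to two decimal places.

-0.75 percentage points

M((Mg0.73Fe0.27)CaSi2O6) = 225.063 g/mol, so wt% Ca = 40.078/225.063 × 100 = 17.81%.
M(CaFe(CO3)2) = 215.939 g/mol, so wt% Ca = 40.078/215.939 × 100 = 18.56%.
17.81 − 18.56 = -0.75 pp.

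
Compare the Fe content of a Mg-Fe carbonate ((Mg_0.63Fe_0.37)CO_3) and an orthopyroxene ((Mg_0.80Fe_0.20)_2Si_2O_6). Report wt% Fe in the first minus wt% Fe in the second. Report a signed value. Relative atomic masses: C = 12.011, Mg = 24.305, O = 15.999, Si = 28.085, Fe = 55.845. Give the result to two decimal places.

M((Mg_0.63Fe_0.37)CO_3) = 95.983 g/mol, so wt% Fe = 20.663/95.983 × 100 = 21.53%.
M((Mg_0.80Fe_0.20)_2Si_2O_6) = 213.390 g/mol, so wt% Fe = 22.338/213.390 × 100 = 10.47%.
21.53 − 10.47 = 11.06 pp.

11.06 percentage points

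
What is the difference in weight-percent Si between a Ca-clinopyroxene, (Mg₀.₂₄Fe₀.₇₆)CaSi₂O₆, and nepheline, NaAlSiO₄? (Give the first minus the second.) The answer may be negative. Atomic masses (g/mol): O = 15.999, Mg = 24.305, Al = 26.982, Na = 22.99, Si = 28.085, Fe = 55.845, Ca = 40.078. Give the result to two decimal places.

M((Mg₀.₂₄Fe₀.₇₆)CaSi₂O₆) = 240.517 g/mol, so wt% Si = 56.170/240.517 × 100 = 23.35%.
M(NaAlSiO₄) = 142.053 g/mol, so wt% Si = 28.085/142.053 × 100 = 19.77%.
23.35 − 19.77 = 3.58 pp.

3.58 percentage points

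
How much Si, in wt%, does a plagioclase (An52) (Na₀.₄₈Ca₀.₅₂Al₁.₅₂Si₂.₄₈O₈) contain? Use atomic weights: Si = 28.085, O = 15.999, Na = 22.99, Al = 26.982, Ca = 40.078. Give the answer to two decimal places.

25.75 wt%

Molar mass of Na₀.₄₈Ca₀.₅₂Al₁.₅₂Si₂.₄₈O₈: 0.48×22.99 + 0.52×40.078 + 1.52×26.982 + 2.48×28.085 + 8×15.999 = 270.531 g/mol.
Mass of Si per formula unit: 2.48 × 28.085 = 69.651 g.
Weight fraction Si = 69.651 / 270.531 = 0.2575.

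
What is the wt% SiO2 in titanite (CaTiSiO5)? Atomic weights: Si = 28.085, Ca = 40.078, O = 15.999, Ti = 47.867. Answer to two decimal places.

M(CaTiSiO5) = 196.025 g/mol; M(SiO2) = 60.083 g/mol.
Moles SiO2 per formula unit = 1 Si ÷ 1 = 1.0000.
SiO2 fraction = (1.0000 × 60.083) / 196.025 = 60.083/196.025 = 0.3065.

30.65 wt%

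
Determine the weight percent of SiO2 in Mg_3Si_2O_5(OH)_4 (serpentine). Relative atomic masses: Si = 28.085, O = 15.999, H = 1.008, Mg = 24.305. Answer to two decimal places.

43.36 wt%

Molar mass of Mg_3Si_2O_5(OH)_4 = 3×24.305 + 2×28.085 + 9×15.999 + 4×1.008 = 277.108 g/mol.
Each formula unit contains 2 Si, equivalent to 2/1 = 2.0000 mol SiO2.
M(SiO2) = 1×28.085 + 2×15.999 = 60.083 g/mol.
Mass of SiO2 per formula unit = 2.0000 × 60.083 = 120.166 g.
SiO2 wt% = 120.166 / 277.108 × 100 = 43.36%.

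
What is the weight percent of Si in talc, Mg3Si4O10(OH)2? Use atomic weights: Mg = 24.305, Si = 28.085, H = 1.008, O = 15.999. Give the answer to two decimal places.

29.62 weight percent

Formula mass = 3*24.305 + 4*28.085 + 12*15.999 + 2*1.008 = 379.259 g/mol, of which 112.340 g is Si.
So Si makes up 112.340/379.259 = 0.2962 of the mass, i.e. 29.62%.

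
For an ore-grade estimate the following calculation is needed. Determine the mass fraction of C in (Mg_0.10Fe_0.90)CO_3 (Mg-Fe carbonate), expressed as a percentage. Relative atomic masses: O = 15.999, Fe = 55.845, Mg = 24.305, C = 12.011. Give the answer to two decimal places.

10.66 mass %

Molar mass of (Mg_0.10Fe_0.90)CO_3: 0.10·24.305 + 0.90·55.845 + 1·12.011 + 3·15.999 = 112.699 g/mol.
Mass of C per formula unit: 1 × 12.011 = 12.011 g.
Weight fraction C = 12.011 / 112.699 = 0.1066.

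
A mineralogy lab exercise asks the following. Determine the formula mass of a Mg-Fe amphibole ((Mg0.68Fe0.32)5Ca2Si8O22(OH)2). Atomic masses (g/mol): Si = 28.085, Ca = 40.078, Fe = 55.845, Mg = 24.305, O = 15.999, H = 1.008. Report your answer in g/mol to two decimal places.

862.82 g/mol

The formula mass is the sum 3.40×24.305 + 1.60×55.845 + 2×40.078 + 8×28.085 + 24×15.999 + 2×1.008.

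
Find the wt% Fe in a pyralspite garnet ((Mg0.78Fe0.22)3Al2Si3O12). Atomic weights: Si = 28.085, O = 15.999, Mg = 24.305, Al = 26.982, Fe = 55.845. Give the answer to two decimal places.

M((Mg0.78Fe0.22)3Al2Si3O12) = 423.938 g/mol.
Fe contributes 0.66 × 55.845 = 36.858 g per mole.
36.858/423.938 = 0.0869 → 8.69%.

8.69 weight percent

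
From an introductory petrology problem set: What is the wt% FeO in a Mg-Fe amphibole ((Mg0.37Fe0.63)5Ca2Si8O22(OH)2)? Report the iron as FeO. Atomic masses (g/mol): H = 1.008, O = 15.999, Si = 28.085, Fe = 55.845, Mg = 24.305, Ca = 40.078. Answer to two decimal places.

24.82 wt%

Molar mass of (Mg0.37Fe0.63)5Ca2Si8O22(OH)2 = 1.85·24.305 + 3.15·55.845 + 2·40.078 + 8·28.085 + 24·15.999 + 2·1.008 = 911.704 g/mol.
Each formula unit contains 3.15 Fe, equivalent to 3.15/1 = 3.1500 mol FeO.
M(FeO) = 1×55.845 + 1×15.999 = 71.844 g/mol.
Mass of FeO per formula unit = 3.1500 × 71.844 = 226.309 g.
FeO wt% = 226.309 / 911.704 × 100 = 24.82%.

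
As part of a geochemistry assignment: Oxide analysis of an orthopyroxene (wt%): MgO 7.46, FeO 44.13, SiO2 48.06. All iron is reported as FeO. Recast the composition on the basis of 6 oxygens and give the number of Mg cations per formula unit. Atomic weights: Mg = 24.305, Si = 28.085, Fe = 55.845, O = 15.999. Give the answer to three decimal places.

MgO (M=40.304): mol = 0.18509; Mg = 0.18509, O = 0.18509.
FeO (M=71.844): mol = 0.61425; Fe = 0.61425, O = 0.61425.
SiO2 (M=60.083): mol = 0.79989; Si = 0.79989, O = 1.59978.
ΣO = 2.39912; factor = 6/ΣO = 2.50092.
Mg apfu = 0.18509 × 2.50092 = 0.463.

0.463 Mg apfu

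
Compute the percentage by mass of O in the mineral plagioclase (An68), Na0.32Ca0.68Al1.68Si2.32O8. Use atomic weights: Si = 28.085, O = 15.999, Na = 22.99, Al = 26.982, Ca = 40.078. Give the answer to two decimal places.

Formula mass = 0.32*22.99 + 0.68*40.078 + 1.68*26.982 + 2.32*28.085 + 8*15.999 = 273.089 g/mol, of which 127.992 g is O.
So O makes up 127.992/273.089 = 0.4687 of the mass, i.e. 46.87%.

46.87 weight percent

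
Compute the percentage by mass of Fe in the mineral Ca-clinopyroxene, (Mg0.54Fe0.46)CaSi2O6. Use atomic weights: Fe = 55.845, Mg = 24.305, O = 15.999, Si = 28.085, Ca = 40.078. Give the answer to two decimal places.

11.12 weight percent

Molar mass of (Mg0.54Fe0.46)CaSi2O6: 0.54*24.305 + 0.46*55.845 + 1*40.078 + 2*28.085 + 6*15.999 = 231.055 g/mol.
Mass of Fe per formula unit: 0.46 × 55.845 = 25.689 g.
Weight fraction Fe = 25.689 / 231.055 = 0.1112.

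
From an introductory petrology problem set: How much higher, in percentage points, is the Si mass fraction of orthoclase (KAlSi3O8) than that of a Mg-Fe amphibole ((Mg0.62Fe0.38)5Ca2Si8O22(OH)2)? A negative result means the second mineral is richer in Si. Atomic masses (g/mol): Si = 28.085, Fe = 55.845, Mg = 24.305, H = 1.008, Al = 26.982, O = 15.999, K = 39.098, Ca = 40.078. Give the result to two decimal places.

Si in KAlSi3O8: molar mass 278.327 g/mol; 3×28.085 = 84.255 g → 30.27 wt%.
Si in (Mg0.62Fe0.38)5Ca2Si8O22(OH)2: molar mass 872.279 g/mol; 8×28.085 = 224.680 g → 25.76 wt%.
Difference = 30.27 − 25.76 = 4.51 percentage points.

4.51 percentage points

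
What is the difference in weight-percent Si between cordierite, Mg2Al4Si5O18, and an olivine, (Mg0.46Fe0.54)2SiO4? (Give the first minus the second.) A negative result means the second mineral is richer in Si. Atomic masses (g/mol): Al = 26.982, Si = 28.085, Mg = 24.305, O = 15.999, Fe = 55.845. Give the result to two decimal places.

7.94 percentage points

Si in Mg2Al4Si5O18: molar mass 584.945 g/mol; 5×28.085 = 140.425 g → 24.01 wt%.
Si in (Mg0.46Fe0.54)2SiO4: molar mass 174.754 g/mol; 1×28.085 = 28.085 g → 16.07 wt%.
Difference = 24.01 − 16.07 = 7.94 percentage points.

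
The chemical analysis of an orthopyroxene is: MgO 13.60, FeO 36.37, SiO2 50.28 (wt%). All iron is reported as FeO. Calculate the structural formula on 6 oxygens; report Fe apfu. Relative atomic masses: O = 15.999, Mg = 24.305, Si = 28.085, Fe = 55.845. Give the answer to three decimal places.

1.207 Fe apfu

MgO: 13.60/40.304 = 0.33744 mol → 0.33744 mol Mg, 0.33744 mol O.
FeO: 36.37/71.844 = 0.50624 mol → 0.50624 mol Fe, 0.50624 mol O.
SiO2: 50.28/60.083 = 0.83684 mol → 0.83684 mol Si, 1.67368 mol O.
Total oxygen = 2.51736 mol. Normalization factor = 6/2.51736 = 2.38345.
Fe per 6 O = 0.50624 × 2.38345 = 1.207.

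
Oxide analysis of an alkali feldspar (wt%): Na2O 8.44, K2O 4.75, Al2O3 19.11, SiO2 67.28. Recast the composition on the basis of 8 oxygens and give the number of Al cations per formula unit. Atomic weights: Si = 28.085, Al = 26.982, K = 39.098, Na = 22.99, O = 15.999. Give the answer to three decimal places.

1.003 Al apfu

Na2O (M=61.979): mol = 0.13618; Na = 0.27236, O = 0.13618.
K2O (M=94.195): mol = 0.05043; K = 0.10086, O = 0.05043.
Al2O3 (M=101.961): mol = 0.18742; Al = 0.37484, O = 0.56226.
SiO2 (M=60.083): mol = 1.11978; Si = 1.11978, O = 2.23956.
ΣO = 2.98843; factor = 8/ΣO = 2.67699.
Al apfu = 0.37484 × 2.67699 = 1.003.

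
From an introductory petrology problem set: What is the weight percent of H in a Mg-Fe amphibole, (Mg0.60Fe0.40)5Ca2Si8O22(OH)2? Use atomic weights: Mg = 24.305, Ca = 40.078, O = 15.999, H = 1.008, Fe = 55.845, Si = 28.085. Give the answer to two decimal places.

M((Mg0.60Fe0.40)5Ca2Si8O22(OH)2) = 875.433 g/mol.
H contributes 2 × 1.008 = 2.016 g per mole.
2.016/875.433 = 0.0023 → 0.23%.

0.23 weight percent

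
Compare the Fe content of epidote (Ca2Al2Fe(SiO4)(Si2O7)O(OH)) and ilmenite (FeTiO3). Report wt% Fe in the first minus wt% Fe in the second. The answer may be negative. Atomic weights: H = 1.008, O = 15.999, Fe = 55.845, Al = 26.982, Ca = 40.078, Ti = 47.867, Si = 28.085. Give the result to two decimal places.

-25.25 percentage points

M(Ca2Al2Fe(SiO4)(Si2O7)O(OH)) = 483.215 g/mol, so wt% Fe = 55.845/483.215 × 100 = 11.56%.
M(FeTiO3) = 151.709 g/mol, so wt% Fe = 55.845/151.709 × 100 = 36.81%.
11.56 − 36.81 = -25.25 pp.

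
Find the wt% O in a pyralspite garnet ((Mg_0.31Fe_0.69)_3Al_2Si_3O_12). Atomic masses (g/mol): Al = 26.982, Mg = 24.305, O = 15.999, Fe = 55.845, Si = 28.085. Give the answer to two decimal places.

40.99 weight percent

Molar mass of (Mg_0.31Fe_0.69)_3Al_2Si_3O_12: 0.93*24.305 + 2.07*55.845 + 2*26.982 + 3*28.085 + 12*15.999 = 468.410 g/mol.
Mass of O per formula unit: 12 × 15.999 = 191.988 g.
Weight fraction O = 191.988 / 468.410 = 0.4099.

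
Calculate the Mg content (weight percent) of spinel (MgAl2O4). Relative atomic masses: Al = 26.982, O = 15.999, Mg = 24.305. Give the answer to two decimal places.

17.08 weight percent

Formula mass = 1×24.305 + 2×26.982 + 4×15.999 = 142.265 g/mol, of which 24.305 g is Mg.
So Mg makes up 24.305/142.265 = 0.1708 of the mass, i.e. 17.08%.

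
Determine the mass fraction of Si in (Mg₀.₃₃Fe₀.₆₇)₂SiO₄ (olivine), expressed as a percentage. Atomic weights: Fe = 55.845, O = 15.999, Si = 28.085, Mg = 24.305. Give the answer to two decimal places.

15.35 weight percent

M((Mg₀.₃₃Fe₀.₆₇)₂SiO₄) = 182.955 g/mol.
Si contributes 1 × 28.085 = 28.085 g per mole.
28.085/182.955 = 0.1535 → 15.35%.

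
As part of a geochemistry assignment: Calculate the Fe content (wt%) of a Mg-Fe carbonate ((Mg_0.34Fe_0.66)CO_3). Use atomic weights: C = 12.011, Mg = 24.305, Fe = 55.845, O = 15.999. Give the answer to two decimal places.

35.06 wt%

Molar mass of (Mg_0.34Fe_0.66)CO_3: 0.34*24.305 + 0.66*55.845 + 1*12.011 + 3*15.999 = 105.129 g/mol.
Mass of Fe per formula unit: 0.66 × 55.845 = 36.858 g.
Weight fraction Fe = 36.858 / 105.129 = 0.3506.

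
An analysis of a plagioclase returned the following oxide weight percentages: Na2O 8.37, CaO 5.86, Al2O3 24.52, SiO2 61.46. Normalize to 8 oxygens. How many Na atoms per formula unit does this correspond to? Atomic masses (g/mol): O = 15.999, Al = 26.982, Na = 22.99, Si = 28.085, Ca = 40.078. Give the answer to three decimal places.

8.37 wt% Na2O ÷ 61.979 g/mol = 0.13505 mol, giving 0.27010 Na and 0.13505 O.
5.86 wt% CaO ÷ 56.077 g/mol = 0.10450 mol, giving 0.10450 Ca and 0.10450 O.
24.52 wt% Al2O3 ÷ 101.961 g/mol = 0.24048 mol, giving 0.48096 Al and 0.72144 O.
61.46 wt% SiO2 ÷ 60.083 g/mol = 1.02292 mol, giving 1.02292 Si and 2.04584 O.
Oxygen sums to 3.00683; scaling by 8/3.00683 = 2.66061 puts the formula on 8 O.
Na: 0.27010 × 2.66061 = 0.719 atoms per formula unit.

0.719 Na apfu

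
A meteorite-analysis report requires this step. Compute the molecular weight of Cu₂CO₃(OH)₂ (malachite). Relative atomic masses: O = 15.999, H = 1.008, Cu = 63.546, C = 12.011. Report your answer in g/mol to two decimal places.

221.11 g/mol

M = 2(63.546) + 1(12.011) + 5(15.999) + 2(1.008)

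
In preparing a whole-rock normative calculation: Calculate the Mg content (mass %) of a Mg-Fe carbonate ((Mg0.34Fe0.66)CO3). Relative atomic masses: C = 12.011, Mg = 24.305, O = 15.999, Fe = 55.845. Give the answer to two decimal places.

M((Mg0.34Fe0.66)CO3) = 105.129 g/mol.
Mg contributes 0.34 × 24.305 = 8.264 g per mole.
8.264/105.129 = 0.0786 → 7.86%.

7.86 mass %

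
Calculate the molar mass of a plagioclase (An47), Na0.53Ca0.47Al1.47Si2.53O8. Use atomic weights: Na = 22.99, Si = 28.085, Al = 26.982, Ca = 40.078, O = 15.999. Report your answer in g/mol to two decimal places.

269.73 g/mol

M = 0.53(22.99) + 0.47(40.078) + 1.47(26.982) + 2.53(28.085) + 8(15.999)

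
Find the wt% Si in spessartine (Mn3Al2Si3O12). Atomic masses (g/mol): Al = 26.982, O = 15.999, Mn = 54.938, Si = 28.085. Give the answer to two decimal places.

Molar mass of Mn3Al2Si3O12: 3·54.938 + 2·26.982 + 3·28.085 + 12·15.999 = 495.021 g/mol.
Mass of Si per formula unit: 3 × 28.085 = 84.255 g.
Weight fraction Si = 84.255 / 495.021 = 0.1702.

17.02 weight percent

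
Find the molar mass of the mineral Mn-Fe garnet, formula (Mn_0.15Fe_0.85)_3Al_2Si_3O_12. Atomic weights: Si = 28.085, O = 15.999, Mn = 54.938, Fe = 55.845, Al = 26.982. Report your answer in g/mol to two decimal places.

M = 0.45*54.938 + 2.55*55.845 + 2*26.982 + 3*28.085 + 12*15.999

497.33 g/mol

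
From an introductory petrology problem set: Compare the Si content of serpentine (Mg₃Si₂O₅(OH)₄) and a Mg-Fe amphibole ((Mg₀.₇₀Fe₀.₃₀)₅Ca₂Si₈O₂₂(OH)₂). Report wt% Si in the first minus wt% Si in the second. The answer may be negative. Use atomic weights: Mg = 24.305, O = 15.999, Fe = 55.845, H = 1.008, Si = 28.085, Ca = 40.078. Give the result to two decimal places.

-5.87 percentage points

M(Mg₃Si₂O₅(OH)₄) = 277.108 g/mol, so wt% Si = 56.170/277.108 × 100 = 20.27%.
M((Mg₀.₇₀Fe₀.₃₀)₅Ca₂Si₈O₂₂(OH)₂) = 859.663 g/mol, so wt% Si = 224.680/859.663 × 100 = 26.14%.
20.27 − 26.14 = -5.87 pp.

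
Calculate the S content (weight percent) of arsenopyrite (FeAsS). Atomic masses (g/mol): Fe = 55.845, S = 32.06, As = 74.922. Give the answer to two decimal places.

M(FeAsS) = 162.827 g/mol.
S contributes 1 × 32.06 = 32.060 g per mole.
32.060/162.827 = 0.1969 → 19.69%.

19.69 weight percent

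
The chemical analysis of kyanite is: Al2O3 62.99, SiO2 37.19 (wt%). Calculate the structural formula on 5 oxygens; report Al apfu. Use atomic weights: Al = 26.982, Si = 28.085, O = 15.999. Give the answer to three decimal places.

Al2O3: 62.99/101.961 = 0.61779 mol → 1.23558 mol Al, 1.85337 mol O.
SiO2: 37.19/60.083 = 0.61898 mol → 0.61898 mol Si, 1.23796 mol O.
Total oxygen = 3.09133 mol. Normalization factor = 5/3.09133 = 1.61743.
Al per 5 O = 1.23558 × 1.61743 = 1.998.

1.998 Al apfu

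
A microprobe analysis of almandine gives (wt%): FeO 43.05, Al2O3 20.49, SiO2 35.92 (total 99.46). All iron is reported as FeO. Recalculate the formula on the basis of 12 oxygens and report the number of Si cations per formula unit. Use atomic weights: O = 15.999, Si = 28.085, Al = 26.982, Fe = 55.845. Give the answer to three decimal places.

2.992 Si apfu

43.05 wt% FeO ÷ 71.844 g/mol = 0.59921 mol, giving 0.59921 Fe and 0.59921 O.
20.49 wt% Al2O3 ÷ 101.961 g/mol = 0.20096 mol, giving 0.40192 Al and 0.60288 O.
35.92 wt% SiO2 ÷ 60.083 g/mol = 0.59784 mol, giving 0.59784 Si and 1.19568 O.
Oxygen sums to 2.39777; scaling by 12/2.39777 = 5.00465 puts the formula on 12 O.
Si: 0.59784 × 5.00465 = 2.992 atoms per formula unit.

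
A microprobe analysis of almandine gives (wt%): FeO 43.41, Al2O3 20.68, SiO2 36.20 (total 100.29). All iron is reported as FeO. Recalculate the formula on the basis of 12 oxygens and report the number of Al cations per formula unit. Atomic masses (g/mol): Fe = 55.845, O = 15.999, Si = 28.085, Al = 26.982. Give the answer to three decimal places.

43.41 wt% FeO ÷ 71.844 g/mol = 0.60423 mol, giving 0.60423 Fe and 0.60423 O.
20.68 wt% Al2O3 ÷ 101.961 g/mol = 0.20282 mol, giving 0.40564 Al and 0.60846 O.
36.20 wt% SiO2 ÷ 60.083 g/mol = 0.60250 mol, giving 0.60250 Si and 1.20500 O.
Oxygen sums to 2.41769; scaling by 12/2.41769 = 4.96342 puts the formula on 12 O.
Al: 0.40564 × 4.96342 = 2.013 atoms per formula unit.

2.013 Al apfu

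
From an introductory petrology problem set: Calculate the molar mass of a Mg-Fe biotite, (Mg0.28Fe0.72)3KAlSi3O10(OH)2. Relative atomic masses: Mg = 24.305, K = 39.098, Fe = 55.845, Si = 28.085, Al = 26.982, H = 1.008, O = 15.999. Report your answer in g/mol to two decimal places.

485.38 g/mol

Mg: 0.84 × 24.305 = 20.4162
Fe: 2.16 × 55.845 = 120.6252
K: 1 × 39.098 = 39.0980
Al: 1 × 26.982 = 26.9820
Si: 3 × 28.085 = 84.2550
O: 12 × 15.999 = 191.9880
H: 2 × 1.008 = 2.0160
Summing the contributions gives the formula mass.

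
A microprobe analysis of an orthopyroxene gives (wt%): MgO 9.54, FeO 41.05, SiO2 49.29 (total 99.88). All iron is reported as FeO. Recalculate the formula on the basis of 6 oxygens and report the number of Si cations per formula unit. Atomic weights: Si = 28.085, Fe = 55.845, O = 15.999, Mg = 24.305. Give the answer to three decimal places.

2.010 Si apfu

MgO (M=40.304): mol = 0.23670; Mg = 0.23670, O = 0.23670.
FeO (M=71.844): mol = 0.57138; Fe = 0.57138, O = 0.57138.
SiO2 (M=60.083): mol = 0.82037; Si = 0.82037, O = 1.64074.
ΣO = 2.44882; factor = 6/ΣO = 2.45016.
Si apfu = 0.82037 × 2.45016 = 2.010.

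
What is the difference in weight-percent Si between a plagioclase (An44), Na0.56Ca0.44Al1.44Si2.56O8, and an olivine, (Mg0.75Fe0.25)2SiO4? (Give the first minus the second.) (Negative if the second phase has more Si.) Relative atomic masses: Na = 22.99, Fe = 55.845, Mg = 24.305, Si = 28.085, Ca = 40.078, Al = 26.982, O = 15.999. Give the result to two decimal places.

8.75 percentage points

M(Na0.56Ca0.44Al1.44Si2.56O8) = 269.252 g/mol, so wt% Si = 71.898/269.252 × 100 = 26.70%.
M((Mg0.75Fe0.25)2SiO4) = 156.461 g/mol, so wt% Si = 28.085/156.461 × 100 = 17.95%.
26.70 − 17.95 = 8.75 pp.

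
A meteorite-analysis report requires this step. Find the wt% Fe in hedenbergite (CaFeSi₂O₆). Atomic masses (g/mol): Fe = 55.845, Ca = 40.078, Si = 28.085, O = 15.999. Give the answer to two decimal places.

Molar mass of CaFeSi₂O₆: 1×40.078 + 1×55.845 + 2×28.085 + 6×15.999 = 248.087 g/mol.
Mass of Fe per formula unit: 1 × 55.845 = 55.845 g.
Weight fraction Fe = 55.845 / 248.087 = 0.2251.

22.51 wt%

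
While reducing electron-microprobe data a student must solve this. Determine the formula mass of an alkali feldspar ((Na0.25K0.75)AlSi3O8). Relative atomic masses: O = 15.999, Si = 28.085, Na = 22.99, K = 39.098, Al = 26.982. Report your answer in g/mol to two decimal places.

The formula mass is the sum 0.25·22.99 + 0.75·39.098 + 1·26.982 + 3·28.085 + 8·15.999.

274.30 g/mol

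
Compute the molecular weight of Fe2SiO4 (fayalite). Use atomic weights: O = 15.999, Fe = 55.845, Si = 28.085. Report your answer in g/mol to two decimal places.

203.77 g/mol

Fe: 2 × 55.845 = 111.6900
Si: 1 × 28.085 = 28.0850
O: 4 × 15.999 = 63.9960
Summing the contributions gives the formula mass.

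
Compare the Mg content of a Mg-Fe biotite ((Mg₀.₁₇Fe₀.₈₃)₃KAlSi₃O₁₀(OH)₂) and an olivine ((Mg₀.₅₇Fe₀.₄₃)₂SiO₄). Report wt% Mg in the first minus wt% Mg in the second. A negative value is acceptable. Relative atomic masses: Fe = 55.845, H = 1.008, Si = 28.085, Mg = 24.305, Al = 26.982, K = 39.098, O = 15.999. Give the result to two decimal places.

-14.01 percentage points

First mineral: 12.396 g Mg in 495.789 g formula = 2.50 wt% Mg.
Second mineral: 27.708 g Mg in 167.815 g formula = 16.51 wt% Mg.
2.50% − 16.51% gives a difference of -14.01 percentage points.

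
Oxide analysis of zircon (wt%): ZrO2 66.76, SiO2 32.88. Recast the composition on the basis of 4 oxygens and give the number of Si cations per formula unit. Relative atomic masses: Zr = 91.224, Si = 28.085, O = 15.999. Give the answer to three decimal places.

1.005 Si apfu

ZrO2: 66.76/123.222 = 0.54179 mol → 0.54179 mol Zr, 1.08358 mol O.
SiO2: 32.88/60.083 = 0.54724 mol → 0.54724 mol Si, 1.09448 mol O.
Total oxygen = 2.17806 mol. Normalization factor = 4/2.17806 = 1.83650.
Si per 4 O = 0.54724 × 1.83650 = 1.005.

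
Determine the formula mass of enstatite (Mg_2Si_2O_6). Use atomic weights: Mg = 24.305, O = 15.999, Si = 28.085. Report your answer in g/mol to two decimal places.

200.77 g/mol

M = 2*24.305 + 2*28.085 + 6*15.999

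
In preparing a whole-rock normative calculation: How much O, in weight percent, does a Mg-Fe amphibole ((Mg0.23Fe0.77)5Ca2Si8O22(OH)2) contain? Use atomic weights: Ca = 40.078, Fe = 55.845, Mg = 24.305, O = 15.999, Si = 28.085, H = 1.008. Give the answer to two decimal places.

M((Mg0.23Fe0.77)5Ca2Si8O22(OH)2) = 933.782 g/mol.
O contributes 24 × 15.999 = 383.976 g per mole.
383.976/933.782 = 0.4112 → 41.12%.

41.12 weight percent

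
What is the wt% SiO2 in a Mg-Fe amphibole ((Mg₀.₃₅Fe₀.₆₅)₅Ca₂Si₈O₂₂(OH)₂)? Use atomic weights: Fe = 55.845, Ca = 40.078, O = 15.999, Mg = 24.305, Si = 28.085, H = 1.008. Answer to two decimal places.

52.54 wt%

Formula mass = 914.858 g/mol.
8 Si → 8.0000 mol SiO2 per formula unit; M(SiO2) = 60.083, so SiO2 mass = 480.664 g.
480.664/914.858 × 100 = 52.54 wt%.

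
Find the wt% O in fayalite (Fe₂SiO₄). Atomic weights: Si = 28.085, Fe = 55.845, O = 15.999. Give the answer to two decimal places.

Formula mass = 2×55.845 + 1×28.085 + 4×15.999 = 203.771 g/mol, of which 63.996 g is O.
So O makes up 63.996/203.771 = 0.3141 of the mass, i.e. 31.41%.

31.41 weight percent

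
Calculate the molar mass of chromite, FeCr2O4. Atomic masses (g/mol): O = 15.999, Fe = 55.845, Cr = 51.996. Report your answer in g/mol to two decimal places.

223.83 g/mol

Fe: 1 × 55.845 = 55.8450
Cr: 2 × 51.996 = 103.9920
O: 4 × 15.999 = 63.9960
Summing the contributions gives the formula mass.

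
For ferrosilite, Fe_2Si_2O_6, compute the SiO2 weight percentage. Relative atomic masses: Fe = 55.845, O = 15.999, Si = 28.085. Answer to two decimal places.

Formula mass = 263.854 g/mol.
2 Si → 2.0000 mol SiO2 per formula unit; M(SiO2) = 60.083, so SiO2 mass = 120.166 g.
120.166/263.854 × 100 = 45.54 wt%.

45.54 wt%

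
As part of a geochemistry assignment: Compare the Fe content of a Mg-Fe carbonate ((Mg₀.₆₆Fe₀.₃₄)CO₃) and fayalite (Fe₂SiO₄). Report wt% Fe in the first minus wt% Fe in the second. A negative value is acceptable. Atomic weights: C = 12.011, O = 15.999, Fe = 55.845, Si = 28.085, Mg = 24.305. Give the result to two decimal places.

-34.83 percentage points

Fe in (Mg₀.₆₆Fe₀.₃₄)CO₃: molar mass 95.037 g/mol; 0.34×55.845 = 18.987 g → 19.98 wt%.
Fe in Fe₂SiO₄: molar mass 203.771 g/mol; 2×55.845 = 111.690 g → 54.81 wt%.
Difference = 19.98 − 54.81 = -34.83 percentage points.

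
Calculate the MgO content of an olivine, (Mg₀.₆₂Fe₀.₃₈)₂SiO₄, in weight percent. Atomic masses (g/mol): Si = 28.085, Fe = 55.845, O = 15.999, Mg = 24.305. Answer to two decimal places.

30.35 wt%

Molar mass of (Mg₀.₆₂Fe₀.₃₈)₂SiO₄ = 1.24×24.305 + 0.76×55.845 + 1×28.085 + 4×15.999 = 164.661 g/mol.
Each formula unit contains 1.24 Mg, equivalent to 1.24/1 = 1.2400 mol MgO.
M(MgO) = 1×24.305 + 1×15.999 = 40.304 g/mol.
Mass of MgO per formula unit = 1.2400 × 40.304 = 49.977 g.
MgO wt% = 49.977 / 164.661 × 100 = 30.35%.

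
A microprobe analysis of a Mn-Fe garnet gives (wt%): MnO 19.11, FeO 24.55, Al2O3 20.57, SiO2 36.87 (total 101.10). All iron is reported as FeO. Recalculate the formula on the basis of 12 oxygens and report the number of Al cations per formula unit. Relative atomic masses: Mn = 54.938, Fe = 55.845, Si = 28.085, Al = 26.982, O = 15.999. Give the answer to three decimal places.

19.11 wt% MnO ÷ 70.937 g/mol = 0.26939 mol, giving 0.26939 Mn and 0.26939 O.
24.55 wt% FeO ÷ 71.844 g/mol = 0.34171 mol, giving 0.34171 Fe and 0.34171 O.
20.57 wt% Al2O3 ÷ 101.961 g/mol = 0.20174 mol, giving 0.40348 Al and 0.60522 O.
36.87 wt% SiO2 ÷ 60.083 g/mol = 0.61365 mol, giving 0.61365 Si and 1.22730 O.
Oxygen sums to 2.44362; scaling by 12/2.44362 = 4.91075 puts the formula on 12 O.
Al: 0.40348 × 4.91075 = 1.981 atoms per formula unit.

1.981 Al apfu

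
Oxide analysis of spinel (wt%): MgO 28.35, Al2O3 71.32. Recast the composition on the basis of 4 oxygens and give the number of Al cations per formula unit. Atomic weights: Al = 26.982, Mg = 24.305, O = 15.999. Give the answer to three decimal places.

1.997 Al apfu

28.35 wt% MgO ÷ 40.304 g/mol = 0.70340 mol, giving 0.70340 Mg and 0.70340 O.
71.32 wt% Al2O3 ÷ 101.961 g/mol = 0.69948 mol, giving 1.39896 Al and 2.09844 O.
Oxygen sums to 2.80184; scaling by 4/2.80184 = 1.42763 puts the formula on 4 O.
Al: 1.39896 × 1.42763 = 1.997 atoms per formula unit.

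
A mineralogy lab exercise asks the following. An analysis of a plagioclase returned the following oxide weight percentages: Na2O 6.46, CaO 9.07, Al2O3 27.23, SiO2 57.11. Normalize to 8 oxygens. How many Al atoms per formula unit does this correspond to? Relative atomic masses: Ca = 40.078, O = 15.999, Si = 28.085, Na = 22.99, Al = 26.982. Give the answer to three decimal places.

Na2O: 6.46/61.979 = 0.10423 mol → 0.20846 mol Na, 0.10423 mol O.
CaO: 9.07/56.077 = 0.16174 mol → 0.16174 mol Ca, 0.16174 mol O.
Al2O3: 27.23/101.961 = 0.26706 mol → 0.53412 mol Al, 0.80118 mol O.
SiO2: 57.11/60.083 = 0.95052 mol → 0.95052 mol Si, 1.90104 mol O.
Total oxygen = 2.96819 mol. Normalization factor = 8/2.96819 = 2.69525.
Al per 8 O = 0.53412 × 2.69525 = 1.440.

1.440 Al apfu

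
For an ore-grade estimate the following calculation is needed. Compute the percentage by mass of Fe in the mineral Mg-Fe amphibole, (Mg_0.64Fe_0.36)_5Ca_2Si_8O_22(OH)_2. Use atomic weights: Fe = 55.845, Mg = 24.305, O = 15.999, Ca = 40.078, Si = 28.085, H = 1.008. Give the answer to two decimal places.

Formula mass = 3.20·24.305 + 1.80·55.845 + 2·40.078 + 8·28.085 + 24·15.999 + 2·1.008 = 869.125 g/mol, of which 100.521 g is Fe.
So Fe makes up 100.521/869.125 = 0.1157 of the mass, i.e. 11.57%.

11.57 wt%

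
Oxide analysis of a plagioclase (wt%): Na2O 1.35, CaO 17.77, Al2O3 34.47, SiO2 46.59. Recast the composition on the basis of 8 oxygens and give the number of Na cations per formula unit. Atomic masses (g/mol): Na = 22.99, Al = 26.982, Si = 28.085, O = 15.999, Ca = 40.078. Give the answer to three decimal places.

1.35 wt% Na2O ÷ 61.979 g/mol = 0.02178 mol, giving 0.04356 Na and 0.02178 O.
17.77 wt% CaO ÷ 56.077 g/mol = 0.31689 mol, giving 0.31689 Ca and 0.31689 O.
34.47 wt% Al2O3 ÷ 101.961 g/mol = 0.33807 mol, giving 0.67614 Al and 1.01421 O.
46.59 wt% SiO2 ÷ 60.083 g/mol = 0.77543 mol, giving 0.77543 Si and 1.55086 O.
Oxygen sums to 2.90374; scaling by 8/2.90374 = 2.75507 puts the formula on 8 O.
Na: 0.04356 × 2.75507 = 0.120 atoms per formula unit.

0.120 Na apfu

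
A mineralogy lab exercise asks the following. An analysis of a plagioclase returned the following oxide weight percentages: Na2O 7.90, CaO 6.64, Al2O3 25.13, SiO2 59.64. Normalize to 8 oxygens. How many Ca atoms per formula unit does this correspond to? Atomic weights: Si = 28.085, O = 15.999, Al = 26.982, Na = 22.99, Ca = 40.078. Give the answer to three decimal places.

0.319 Ca apfu

Na2O: 7.90/61.979 = 0.12746 mol → 0.25492 mol Na, 0.12746 mol O.
CaO: 6.64/56.077 = 0.11841 mol → 0.11841 mol Ca, 0.11841 mol O.
Al2O3: 25.13/101.961 = 0.24647 mol → 0.49294 mol Al, 0.73941 mol O.
SiO2: 59.64/60.083 = 0.99263 mol → 0.99263 mol Si, 1.98526 mol O.
Total oxygen = 2.97054 mol. Normalization factor = 8/2.97054 = 2.69311.
Ca per 8 O = 0.11841 × 2.69311 = 0.319.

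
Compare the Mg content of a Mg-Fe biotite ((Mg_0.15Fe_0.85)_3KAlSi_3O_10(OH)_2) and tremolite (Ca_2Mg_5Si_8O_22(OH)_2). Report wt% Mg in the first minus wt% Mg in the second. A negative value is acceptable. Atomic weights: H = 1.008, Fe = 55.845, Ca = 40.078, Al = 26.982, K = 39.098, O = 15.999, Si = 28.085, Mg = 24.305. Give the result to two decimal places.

-12.76 percentage points

M((Mg_0.15Fe_0.85)_3KAlSi_3O_10(OH)_2) = 497.681 g/mol, so wt% Mg = 10.937/497.681 × 100 = 2.20%.
M(Ca_2Mg_5Si_8O_22(OH)_2) = 812.353 g/mol, so wt% Mg = 121.525/812.353 × 100 = 14.96%.
2.20 − 14.96 = -12.76 pp.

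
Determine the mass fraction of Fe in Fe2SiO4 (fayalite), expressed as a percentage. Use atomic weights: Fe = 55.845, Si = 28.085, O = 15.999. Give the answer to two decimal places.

M(Fe2SiO4) = 203.771 g/mol.
Fe contributes 2 × 55.845 = 111.690 g per mole.
111.690/203.771 = 0.5481 → 54.81%.

54.81 wt%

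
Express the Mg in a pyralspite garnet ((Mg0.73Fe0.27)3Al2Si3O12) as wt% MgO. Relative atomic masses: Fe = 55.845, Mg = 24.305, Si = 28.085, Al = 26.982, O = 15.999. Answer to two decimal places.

20.59 wt%

Formula mass = 428.669 g/mol.
2.19 Mg → 2.1900 mol MgO per formula unit; M(MgO) = 40.304, so MgO mass = 88.266 g.
88.266/428.669 × 100 = 20.59 wt%.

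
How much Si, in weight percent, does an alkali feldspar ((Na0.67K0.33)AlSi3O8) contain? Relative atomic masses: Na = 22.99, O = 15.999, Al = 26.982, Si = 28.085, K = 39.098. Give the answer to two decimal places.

Formula mass = 0.67*22.99 + 0.33*39.098 + 1*26.982 + 3*28.085 + 8*15.999 = 267.535 g/mol, of which 84.255 g is Si.
So Si makes up 84.255/267.535 = 0.3149 of the mass, i.e. 31.49%.

31.49 weight percent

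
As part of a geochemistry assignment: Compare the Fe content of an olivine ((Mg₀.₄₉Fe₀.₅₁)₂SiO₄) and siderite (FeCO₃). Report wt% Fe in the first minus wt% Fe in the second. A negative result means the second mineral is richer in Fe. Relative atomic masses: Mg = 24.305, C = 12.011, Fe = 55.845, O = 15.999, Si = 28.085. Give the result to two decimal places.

-15.25 percentage points

Fe in (Mg₀.₄₉Fe₀.₅₁)₂SiO₄: molar mass 172.862 g/mol; 1.02×55.845 = 56.962 g → 32.95 wt%.
Fe in FeCO₃: molar mass 115.853 g/mol; 1×55.845 = 55.845 g → 48.20 wt%.
Difference = 32.95 − 48.20 = -15.25 percentage points.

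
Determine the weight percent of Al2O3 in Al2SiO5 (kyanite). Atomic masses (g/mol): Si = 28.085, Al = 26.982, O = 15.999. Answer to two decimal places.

62.92 wt%

Formula mass = 162.044 g/mol.
2 Al → 1.0000 mol Al2O3 per formula unit; M(Al2O3) = 101.961, so Al2O3 mass = 101.961 g.
101.961/162.044 × 100 = 62.92 wt%.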